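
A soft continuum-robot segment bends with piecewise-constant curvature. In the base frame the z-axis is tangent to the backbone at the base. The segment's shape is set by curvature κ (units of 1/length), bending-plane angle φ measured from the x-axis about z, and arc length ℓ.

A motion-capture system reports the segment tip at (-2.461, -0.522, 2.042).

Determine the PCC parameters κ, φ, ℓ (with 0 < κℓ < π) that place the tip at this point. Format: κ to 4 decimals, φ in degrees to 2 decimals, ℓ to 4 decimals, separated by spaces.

ρ = √(x²+y²) = √(-2.461² + -0.522²) = 2.51575
φ = atan2(y, x) mod 360° = atan2(-0.522, -2.461) = 191.9755°
|p|² = ρ² + z² = 2.51575² + 2.042² = 10.49877
κ = 2ρ / |p|² = 2×2.51575 / 10.49877 = 0.47925
θ = 2·atan2(ρ, z) = 2·atan2(2.51575, 2.042) = 1.77794 rad
ℓ = θ/κ = 1.77794/0.47925 = 3.70986

0.4792 191.98 3.7099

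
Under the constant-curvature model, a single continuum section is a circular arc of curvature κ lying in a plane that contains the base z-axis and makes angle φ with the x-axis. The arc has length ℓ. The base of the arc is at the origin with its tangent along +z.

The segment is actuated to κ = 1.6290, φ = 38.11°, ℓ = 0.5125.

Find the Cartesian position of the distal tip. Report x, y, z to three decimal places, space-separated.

0.159 0.125 0.455

θ = κ·ℓ = 1.6290 × 0.5125 = 0.83486 rad
ρ = (1 − cos θ)/κ = (1 − 0.67128)/1.6290 = 0.20179
z = sin θ / κ = 0.74120/1.6290 = 0.45501
x = ρ cos φ = 0.20179 × cos(38.11°) = 0.15878
y = ρ sin φ = 0.20179 × sin(38.11°) = 0.12454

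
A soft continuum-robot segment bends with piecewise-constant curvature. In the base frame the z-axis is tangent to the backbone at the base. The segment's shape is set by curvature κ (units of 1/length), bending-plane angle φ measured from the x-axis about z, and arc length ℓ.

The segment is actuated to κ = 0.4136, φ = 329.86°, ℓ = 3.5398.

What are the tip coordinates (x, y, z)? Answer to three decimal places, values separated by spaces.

θ = κ·ℓ = 0.4136 × 3.5398 = 1.46406 rad
ρ = (1 − cos θ)/κ = (1 − 0.10653)/0.4136 = 2.16022
z = sin θ / κ = 0.99431/0.4136 = 2.40404
x = ρ cos φ = 2.16022 × cos(329.86°) = 1.86816
y = ρ sin φ = 2.16022 × sin(329.86°) = -1.08468

1.868 -1.085 2.404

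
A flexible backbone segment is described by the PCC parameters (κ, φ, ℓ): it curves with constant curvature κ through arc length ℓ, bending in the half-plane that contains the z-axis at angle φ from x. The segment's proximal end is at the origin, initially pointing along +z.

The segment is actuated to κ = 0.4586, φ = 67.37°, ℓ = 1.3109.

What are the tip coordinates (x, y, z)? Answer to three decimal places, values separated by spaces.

θ = κ·ℓ = 0.4586 × 1.3109 = 0.60118 rad
ρ = (1 − cos θ)/κ = (1 − 0.82467)/0.4586 = 0.38232
z = sin θ / κ = 0.56561/0.4586 = 1.23335
x = ρ cos φ = 0.38232 × cos(67.37°) = 0.14711
y = ρ sin φ = 0.38232 × sin(67.37°) = 0.35288

0.147 0.353 1.233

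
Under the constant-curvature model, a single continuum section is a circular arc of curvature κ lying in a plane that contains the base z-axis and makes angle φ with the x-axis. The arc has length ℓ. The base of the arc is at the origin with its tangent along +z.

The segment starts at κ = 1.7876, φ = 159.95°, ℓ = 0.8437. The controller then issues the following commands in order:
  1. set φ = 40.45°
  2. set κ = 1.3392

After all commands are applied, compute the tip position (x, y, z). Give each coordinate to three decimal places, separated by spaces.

initial: κ=1.7876, φ=159.95°, ℓ=0.8437
cmd 1: set φ=40.45° → (κ,φ,ℓ)=(1.7876,40.45°,0.8437) → tip=(0.3991,0.3402,0.5583)
cmd 2: set κ=1.3392 → (κ,φ,ℓ)=(1.3392,40.45°,0.8437) → tip=(0.3257,0.2777,0.6753)

0.326 0.278 0.675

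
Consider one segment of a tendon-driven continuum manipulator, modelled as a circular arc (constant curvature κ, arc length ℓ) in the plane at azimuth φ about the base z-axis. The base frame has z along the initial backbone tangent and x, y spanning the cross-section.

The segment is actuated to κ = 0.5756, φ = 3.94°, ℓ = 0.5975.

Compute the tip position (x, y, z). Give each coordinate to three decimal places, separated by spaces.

θ = κ·ℓ = 0.5756 × 0.5975 = 0.34392 rad
ρ = (1 − cos θ)/κ = (1 − 0.94144)/0.5756 = 0.10174
z = sin θ / κ = 0.33718/0.5756 = 0.58579
x = ρ cos φ = 0.10174 × cos(3.94°) = 0.10150
y = ρ sin φ = 0.10174 × sin(3.94°) = 0.00699

0.101 0.007 0.586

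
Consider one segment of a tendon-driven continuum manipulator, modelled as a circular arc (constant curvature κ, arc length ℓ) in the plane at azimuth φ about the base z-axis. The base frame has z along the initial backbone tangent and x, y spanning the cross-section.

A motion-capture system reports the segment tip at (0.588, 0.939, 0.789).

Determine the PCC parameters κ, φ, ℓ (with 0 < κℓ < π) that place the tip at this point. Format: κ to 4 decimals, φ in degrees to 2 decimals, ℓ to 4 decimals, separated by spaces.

ρ = √(x²+y²) = √(0.588² + 0.939²) = 1.10791
φ = atan2(y, x) mod 360° = atan2(0.939, 0.588) = 57.9453°
|p|² = ρ² + z² = 1.10791² + 0.789² = 1.84999
κ = 2ρ / |p|² = 2×1.10791 / 1.84999 = 1.19775
θ = 2·atan2(ρ, z) = 2·atan2(1.10791, 0.789) = 1.90392 rad
ℓ = θ/κ = 1.90392/1.19775 = 1.58958

1.1977 57.95 1.5896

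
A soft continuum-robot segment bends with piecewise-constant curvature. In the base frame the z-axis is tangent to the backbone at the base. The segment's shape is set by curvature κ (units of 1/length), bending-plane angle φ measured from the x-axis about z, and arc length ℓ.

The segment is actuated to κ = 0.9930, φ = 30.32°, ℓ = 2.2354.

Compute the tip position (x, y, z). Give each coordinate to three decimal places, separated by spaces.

θ = κ·ℓ = 0.9930 × 2.2354 = 2.21975 rad
ρ = (1 − cos θ)/κ = (1 − -0.60435)/0.9930 = 1.61566
z = sin θ / κ = 0.79672/0.9930 = 0.80233
x = ρ cos φ = 1.61566 × cos(30.32°) = 1.39467
y = ρ sin φ = 1.61566 × sin(30.32°) = 0.81563

1.395 0.816 0.802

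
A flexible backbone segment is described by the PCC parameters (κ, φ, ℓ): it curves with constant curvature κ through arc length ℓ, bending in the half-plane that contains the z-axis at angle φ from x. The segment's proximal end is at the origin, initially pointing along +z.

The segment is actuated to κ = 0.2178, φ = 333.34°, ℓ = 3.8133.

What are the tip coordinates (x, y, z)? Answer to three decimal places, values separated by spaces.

1.336 -0.671 3.390

θ = κ·ℓ = 0.2178 × 3.8133 = 0.83054 rad
ρ = (1 − cos θ)/κ = (1 − 0.67448)/0.2178 = 1.49458
z = sin θ / κ = 0.73829/0.2178 = 3.38978
x = ρ cos φ = 1.49458 × cos(333.34°) = 1.33569
y = ρ sin φ = 1.49458 × sin(333.34°) = -0.67061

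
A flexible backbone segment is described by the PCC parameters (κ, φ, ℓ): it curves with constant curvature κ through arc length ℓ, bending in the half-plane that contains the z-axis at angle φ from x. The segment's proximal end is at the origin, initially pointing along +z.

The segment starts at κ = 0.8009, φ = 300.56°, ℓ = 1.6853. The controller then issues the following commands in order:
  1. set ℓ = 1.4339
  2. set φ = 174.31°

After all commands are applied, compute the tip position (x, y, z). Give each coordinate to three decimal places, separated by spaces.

initial: κ=0.8009, φ=300.56°, ℓ=1.6853
cmd 1: set ℓ=1.4339 → (κ,φ,ℓ)=(0.8009,300.56°,1.4339) → tip=(0.3746,-0.6344,1.1389)
cmd 2: set φ=174.31° → (κ,φ,ℓ)=(0.8009,174.31°,1.4339) → tip=(-0.7331,0.0730,1.1389)

-0.733 0.073 1.139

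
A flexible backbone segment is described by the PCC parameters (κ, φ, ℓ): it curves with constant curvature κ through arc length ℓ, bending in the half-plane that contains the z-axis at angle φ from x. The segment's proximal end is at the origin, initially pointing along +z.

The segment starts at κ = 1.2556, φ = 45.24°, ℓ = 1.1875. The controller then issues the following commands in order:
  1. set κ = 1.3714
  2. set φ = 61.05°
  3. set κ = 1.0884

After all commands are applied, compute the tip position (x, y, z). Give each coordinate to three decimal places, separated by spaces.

initial: κ=1.2556, φ=45.24°, ℓ=1.1875
cmd 1: set κ=1.3714 → (κ,φ,ℓ)=(1.3714,45.24°,1.1875) → tip=(0.5431,0.5476,0.7280)
cmd 2: set φ=61.05° → (κ,φ,ℓ)=(1.3714,61.05°,1.1875) → tip=(0.3733,0.6749,0.7280)
cmd 3: set κ=1.0884 → (κ,φ,ℓ)=(1.0884,61.05°,1.1875) → tip=(0.3225,0.5831,0.8834)

0.323 0.583 0.883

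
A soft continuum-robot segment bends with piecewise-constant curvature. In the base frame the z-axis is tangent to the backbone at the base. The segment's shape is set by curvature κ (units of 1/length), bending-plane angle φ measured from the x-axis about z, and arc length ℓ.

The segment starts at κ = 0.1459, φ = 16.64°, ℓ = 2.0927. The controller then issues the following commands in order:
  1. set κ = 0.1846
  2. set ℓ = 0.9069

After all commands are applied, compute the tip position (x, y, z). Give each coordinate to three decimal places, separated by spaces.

initial: κ=0.1459, φ=16.64°, ℓ=2.0927
cmd 1: set κ=0.1846 → (κ,φ,ℓ)=(0.1846,16.64°,2.0927) → tip=(0.3825,0.1143,2.0410)
cmd 2: set ℓ=0.9069 → (κ,φ,ℓ)=(0.1846,16.64°,0.9069) → tip=(0.0726,0.0217,0.9027)

0.073 0.022 0.903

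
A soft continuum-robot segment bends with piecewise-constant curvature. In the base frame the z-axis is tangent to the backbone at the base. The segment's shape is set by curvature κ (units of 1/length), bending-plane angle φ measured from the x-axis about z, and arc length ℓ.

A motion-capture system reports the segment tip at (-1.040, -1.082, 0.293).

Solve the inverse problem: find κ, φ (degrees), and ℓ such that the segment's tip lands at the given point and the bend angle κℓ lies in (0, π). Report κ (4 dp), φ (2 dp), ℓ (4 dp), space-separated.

ρ = √(x²+y²) = √(-1.040² + -1.082²) = 1.50077
φ = atan2(y, x) mod 360° = atan2(-1.082, -1.040) = 226.1339°
|p|² = ρ² + z² = 1.50077² + 0.293² = 2.33817
κ = 2ρ / |p|² = 2×1.50077 / 2.33817 = 1.28372
θ = 2·atan2(ρ, z) = 2·atan2(1.50077, 0.293) = 2.75598 rad
ℓ = θ/κ = 2.75598/1.28372 = 2.14688

1.2837 226.13 2.1469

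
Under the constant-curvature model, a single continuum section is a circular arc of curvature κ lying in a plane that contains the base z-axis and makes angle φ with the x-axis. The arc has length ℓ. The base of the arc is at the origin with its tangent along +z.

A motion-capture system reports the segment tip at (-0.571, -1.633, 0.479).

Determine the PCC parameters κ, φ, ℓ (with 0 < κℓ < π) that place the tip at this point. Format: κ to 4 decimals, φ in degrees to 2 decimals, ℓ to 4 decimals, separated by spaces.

1.0738 250.73 2.4226

ρ = √(x²+y²) = √(-0.571² + -1.633²) = 1.72995
φ = atan2(y, x) mod 360° = atan2(-1.633, -0.571) = 250.7271°
|p|² = ρ² + z² = 1.72995² + 0.479² = 3.22217
κ = 2ρ / |p|² = 2×1.72995 / 3.22217 = 1.07378
θ = 2·atan2(ρ, z) = 2·atan2(1.72995, 0.479) = 2.60135 rad
ℓ = θ/κ = 2.60135/1.07378 = 2.42261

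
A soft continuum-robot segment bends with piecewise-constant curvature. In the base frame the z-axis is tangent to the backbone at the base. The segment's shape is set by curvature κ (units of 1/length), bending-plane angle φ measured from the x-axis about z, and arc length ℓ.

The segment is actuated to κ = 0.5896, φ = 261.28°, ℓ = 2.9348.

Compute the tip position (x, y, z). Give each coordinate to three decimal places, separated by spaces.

-0.298 -1.943 1.675

θ = κ·ℓ = 0.5896 × 2.9348 = 1.73036 rad
ρ = (1 − cos θ)/κ = (1 − -0.15889)/0.5896 = 1.96555
z = sin θ / κ = 0.98730/0.5896 = 1.67452
x = ρ cos φ = 1.96555 × cos(261.28°) = -0.29799
y = ρ sin φ = 1.96555 × sin(261.28°) = -1.94283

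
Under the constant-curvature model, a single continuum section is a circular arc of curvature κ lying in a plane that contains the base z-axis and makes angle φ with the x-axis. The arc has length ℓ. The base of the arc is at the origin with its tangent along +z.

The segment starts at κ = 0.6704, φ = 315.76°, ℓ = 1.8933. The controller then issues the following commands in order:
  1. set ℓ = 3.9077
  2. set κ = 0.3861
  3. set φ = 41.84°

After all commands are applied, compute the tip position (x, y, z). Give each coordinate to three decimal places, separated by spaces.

initial: κ=0.6704, φ=315.76°, ℓ=1.8933
cmd 1: set ℓ=3.9077 → (κ,φ,ℓ)=(0.6704,315.76°,3.9077) → tip=(1.9951,-1.9428,0.7436)
cmd 2: set κ=0.3861 → (κ,φ,ℓ)=(0.3861,315.76°,3.9077) → tip=(1.7405,-1.6949,2.5850)
cmd 3: set φ=41.84° → (κ,φ,ℓ)=(0.3861,41.84°,3.9077) → tip=(1.8100,1.6206,2.5850)

1.810 1.621 2.585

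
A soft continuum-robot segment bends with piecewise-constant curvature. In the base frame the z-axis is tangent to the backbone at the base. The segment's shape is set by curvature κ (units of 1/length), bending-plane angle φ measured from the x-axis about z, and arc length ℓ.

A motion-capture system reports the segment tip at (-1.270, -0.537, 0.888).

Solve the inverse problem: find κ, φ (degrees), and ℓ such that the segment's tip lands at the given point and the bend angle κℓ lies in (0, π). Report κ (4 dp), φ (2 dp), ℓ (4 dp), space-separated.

1.0252 202.92 1.9481

ρ = √(x²+y²) = √(-1.270² + -0.537²) = 1.37887
φ = atan2(y, x) mod 360° = atan2(-0.537, -1.270) = 202.9203°
|p|² = ρ² + z² = 1.37887² + 0.888² = 2.68981
κ = 2ρ / |p|² = 2×1.37887 / 2.68981 = 1.02525
θ = 2·atan2(ρ, z) = 2·atan2(1.37887, 0.888) = 1.99729 rad
ℓ = θ/κ = 1.99729/1.02525 = 1.94810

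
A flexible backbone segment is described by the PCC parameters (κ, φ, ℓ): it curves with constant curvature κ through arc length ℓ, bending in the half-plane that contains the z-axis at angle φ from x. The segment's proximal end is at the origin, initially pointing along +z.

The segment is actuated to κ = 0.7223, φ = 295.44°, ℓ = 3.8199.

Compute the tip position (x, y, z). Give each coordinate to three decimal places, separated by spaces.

θ = κ·ℓ = 0.7223 × 3.8199 = 2.75911 rad
ρ = (1 − cos θ)/κ = (1 − -0.92774)/0.7223 = 2.66889
z = sin θ / κ = 0.37322/0.7223 = 0.51671
x = ρ cos φ = 2.66889 × cos(295.44°) = 1.14647
y = ρ sin φ = 2.66889 × sin(295.44°) = -2.41011

1.146 -2.410 0.517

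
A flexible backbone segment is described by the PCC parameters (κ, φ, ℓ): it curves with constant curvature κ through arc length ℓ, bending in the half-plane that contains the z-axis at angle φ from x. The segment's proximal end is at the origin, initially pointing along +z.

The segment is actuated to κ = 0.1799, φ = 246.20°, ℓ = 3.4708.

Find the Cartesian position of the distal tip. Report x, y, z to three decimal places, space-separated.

θ = κ·ℓ = 0.1799 × 3.4708 = 0.62440 rad
ρ = (1 − cos θ)/κ = (1 − 0.81132)/0.1799 = 1.04883
z = sin θ / κ = 0.58461/0.1799 = 3.24963
x = ρ cos φ = 1.04883 × cos(246.20°) = -0.42325
y = ρ sin φ = 1.04883 × sin(246.20°) = -0.95964

-0.423 -0.960 3.250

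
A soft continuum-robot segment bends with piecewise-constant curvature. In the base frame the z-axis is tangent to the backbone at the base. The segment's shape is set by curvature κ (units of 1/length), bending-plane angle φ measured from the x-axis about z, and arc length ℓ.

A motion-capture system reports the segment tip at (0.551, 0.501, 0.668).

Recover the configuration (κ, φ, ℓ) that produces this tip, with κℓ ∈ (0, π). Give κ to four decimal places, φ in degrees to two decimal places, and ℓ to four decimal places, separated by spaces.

1.4882 42.28 1.1284

ρ = √(x²+y²) = √(0.551² + 0.501²) = 0.74472
φ = atan2(y, x) mod 360° = atan2(0.501, 0.551) = 42.2789°
|p|² = ρ² + z² = 0.74472² + 0.668² = 1.00083
κ = 2ρ / |p|² = 2×0.74472 / 1.00083 = 1.48820
θ = 2·atan2(ρ, z) = 2·atan2(0.74472, 0.668) = 1.67930 rad
ℓ = θ/κ = 1.67930/1.48820 = 1.12841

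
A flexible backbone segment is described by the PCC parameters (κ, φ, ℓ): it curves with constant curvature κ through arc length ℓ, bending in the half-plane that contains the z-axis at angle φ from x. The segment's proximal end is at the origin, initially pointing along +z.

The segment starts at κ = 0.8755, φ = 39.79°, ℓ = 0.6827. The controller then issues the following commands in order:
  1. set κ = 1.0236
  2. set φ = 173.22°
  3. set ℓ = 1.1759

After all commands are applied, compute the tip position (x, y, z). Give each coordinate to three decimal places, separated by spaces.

initial: κ=0.8755, φ=39.79°, ℓ=0.6827
cmd 1: set κ=1.0236 → (κ,φ,ℓ)=(1.0236,39.79°,0.6827) → tip=(0.1760,0.1465,0.6285)
cmd 2: set φ=173.22° → (κ,φ,ℓ)=(1.0236,173.22°,0.6827) → tip=(-0.2274,0.0270,0.6285)
cmd 3: set ℓ=1.1759 → (κ,φ,ℓ)=(1.0236,173.22°,1.1759) → tip=(-0.6219,0.0739,0.9118)

-0.622 0.074 0.912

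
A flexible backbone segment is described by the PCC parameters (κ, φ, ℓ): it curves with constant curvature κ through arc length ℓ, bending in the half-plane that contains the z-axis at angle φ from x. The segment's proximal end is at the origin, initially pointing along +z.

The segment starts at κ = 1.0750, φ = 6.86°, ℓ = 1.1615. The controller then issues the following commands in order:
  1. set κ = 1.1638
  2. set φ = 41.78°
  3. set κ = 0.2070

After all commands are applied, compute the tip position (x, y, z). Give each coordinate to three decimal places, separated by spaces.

initial: κ=1.0750, φ=6.86°, ℓ=1.1615
cmd 1: set κ=1.1638 → (κ,φ,ℓ)=(1.1638,6.86°,1.1615) → tip=(0.6677,0.0803,0.8387)
cmd 2: set φ=41.78° → (κ,φ,ℓ)=(1.1638,41.78°,1.1615) → tip=(0.5015,0.4481,0.8387)
cmd 3: set κ=0.2070 → (κ,φ,ℓ)=(0.2070,41.78°,1.1615) → tip=(0.1036,0.0926,1.1503)

0.104 0.093 1.150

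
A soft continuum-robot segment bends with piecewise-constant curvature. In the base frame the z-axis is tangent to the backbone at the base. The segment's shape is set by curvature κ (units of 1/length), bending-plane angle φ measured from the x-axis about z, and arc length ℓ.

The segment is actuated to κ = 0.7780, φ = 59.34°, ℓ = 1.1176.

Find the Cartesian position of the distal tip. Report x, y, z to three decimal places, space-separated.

0.233 0.392 0.982

θ = κ·ℓ = 0.7780 × 1.1176 = 0.86949 rad
ρ = (1 − cos θ)/κ = (1 − 0.64521)/0.7780 = 0.45602
z = sin θ / κ = 0.76400/0.7780 = 0.98201
x = ρ cos φ = 0.45602 × cos(59.34°) = 0.23255
y = ρ sin φ = 0.45602 × sin(59.34°) = 0.39227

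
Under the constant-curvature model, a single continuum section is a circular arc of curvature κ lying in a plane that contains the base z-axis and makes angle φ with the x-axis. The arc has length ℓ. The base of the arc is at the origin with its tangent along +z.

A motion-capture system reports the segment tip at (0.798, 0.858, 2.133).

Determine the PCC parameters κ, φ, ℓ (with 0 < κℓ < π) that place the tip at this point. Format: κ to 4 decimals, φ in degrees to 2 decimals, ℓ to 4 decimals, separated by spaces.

0.3957 47.08 2.5391

ρ = √(x²+y²) = √(0.798² + 0.858²) = 1.17174
φ = atan2(y, x) mod 360° = atan2(0.858, 0.798) = 47.0750°
|p|² = ρ² + z² = 1.17174² + 2.133² = 5.92266
κ = 2ρ / |p|² = 2×1.17174 / 5.92266 = 0.39568
θ = 2·atan2(ρ, z) = 2·atan2(1.17174, 2.133) = 1.00467 rad
ℓ = θ/κ = 1.00467/0.39568 = 2.53910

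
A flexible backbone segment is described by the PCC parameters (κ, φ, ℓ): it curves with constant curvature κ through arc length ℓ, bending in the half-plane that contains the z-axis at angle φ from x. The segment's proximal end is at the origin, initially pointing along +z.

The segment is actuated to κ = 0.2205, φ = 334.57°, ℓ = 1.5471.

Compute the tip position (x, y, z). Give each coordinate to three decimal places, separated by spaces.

θ = κ·ℓ = 0.2205 × 1.5471 = 0.34114 rad
ρ = (1 − cos θ)/κ = (1 − 0.94238)/0.2205 = 0.26134
z = sin θ / κ = 0.33456/0.2205 = 1.51727
x = ρ cos φ = 0.26134 × cos(334.57°) = 0.23602
y = ρ sin φ = 0.26134 × sin(334.57°) = -0.11222

0.236 -0.112 1.517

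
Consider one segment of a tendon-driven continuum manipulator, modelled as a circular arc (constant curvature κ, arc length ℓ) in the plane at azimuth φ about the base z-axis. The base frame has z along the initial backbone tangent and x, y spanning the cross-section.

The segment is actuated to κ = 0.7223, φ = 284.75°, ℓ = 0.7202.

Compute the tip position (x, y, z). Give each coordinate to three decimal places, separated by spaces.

0.047 -0.177 0.688

θ = κ·ℓ = 0.7223 × 0.7202 = 0.52020 rad
ρ = (1 − cos θ)/κ = (1 − 0.86772)/0.7223 = 0.18314
z = sin θ / κ = 0.49705/0.7223 = 0.68815
x = ρ cos φ = 0.18314 × cos(284.75°) = 0.04663
y = ρ sin φ = 0.18314 × sin(284.75°) = -0.17710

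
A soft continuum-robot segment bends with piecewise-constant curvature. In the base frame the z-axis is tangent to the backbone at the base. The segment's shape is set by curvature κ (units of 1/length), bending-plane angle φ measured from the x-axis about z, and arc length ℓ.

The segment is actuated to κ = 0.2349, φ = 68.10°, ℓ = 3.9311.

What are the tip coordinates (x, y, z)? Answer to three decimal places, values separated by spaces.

θ = κ·ℓ = 0.2349 × 3.9311 = 0.92342 rad
ρ = (1 − cos θ)/κ = (1 − 0.60310)/0.2349 = 1.68966
z = sin θ / κ = 0.79767/0.2349 = 3.39577
x = ρ cos φ = 1.68966 × cos(68.10°) = 0.63022
y = ρ sin φ = 1.68966 × sin(68.10°) = 1.56773

0.630 1.568 3.396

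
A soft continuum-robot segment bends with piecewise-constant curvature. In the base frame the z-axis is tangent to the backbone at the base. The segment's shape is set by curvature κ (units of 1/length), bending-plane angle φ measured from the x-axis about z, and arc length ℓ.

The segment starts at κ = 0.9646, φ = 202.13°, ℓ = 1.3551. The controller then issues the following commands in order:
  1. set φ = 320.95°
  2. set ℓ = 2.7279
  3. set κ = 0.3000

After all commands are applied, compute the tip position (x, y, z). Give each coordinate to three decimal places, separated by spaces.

0.820 -0.665 2.433

initial: κ=0.9646, φ=202.13°, ℓ=1.3551
cmd 1: set φ=320.95° → (κ,φ,ℓ)=(0.9646,320.95°,1.3551) → tip=(0.5953,-0.4829,1.0009)
cmd 2: set ℓ=2.7279 → (κ,φ,ℓ)=(0.9646,320.95°,2.7279) → tip=(1.5076,-1.2230,0.5063)
cmd 3: set κ=0.3000 → (κ,φ,ℓ)=(0.3000,320.95°,2.7279) → tip=(0.8195,-0.6648,2.4334)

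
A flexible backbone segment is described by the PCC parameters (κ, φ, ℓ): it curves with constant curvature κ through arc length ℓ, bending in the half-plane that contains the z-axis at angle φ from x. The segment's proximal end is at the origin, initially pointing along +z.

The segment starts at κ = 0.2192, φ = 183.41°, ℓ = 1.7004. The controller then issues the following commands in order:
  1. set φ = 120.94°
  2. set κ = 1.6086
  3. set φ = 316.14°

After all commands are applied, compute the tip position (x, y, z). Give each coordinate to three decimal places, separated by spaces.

0.860 -0.826 0.246

initial: κ=0.2192, φ=183.41°, ℓ=1.7004
cmd 1: set φ=120.94° → (κ,φ,ℓ)=(0.2192,120.94°,1.7004) → tip=(-0.1610,0.2687,1.6613)
cmd 2: set κ=1.6086 → (κ,φ,ℓ)=(1.6086,120.94°,1.7004) → tip=(-0.6132,1.0230,0.2457)
cmd 3: set φ=316.14° → (κ,φ,ℓ)=(1.6086,316.14°,1.7004) → tip=(0.8600,-0.8264,0.2457)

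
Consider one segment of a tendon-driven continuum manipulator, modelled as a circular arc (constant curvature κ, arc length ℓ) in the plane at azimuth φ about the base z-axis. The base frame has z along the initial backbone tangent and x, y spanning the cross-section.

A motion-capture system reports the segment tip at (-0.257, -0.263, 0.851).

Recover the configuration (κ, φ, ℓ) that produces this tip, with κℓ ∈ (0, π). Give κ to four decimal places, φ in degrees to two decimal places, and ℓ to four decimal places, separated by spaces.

ρ = √(x²+y²) = √(-0.257² + -0.263²) = 0.36772
φ = atan2(y, x) mod 360° = atan2(-0.263, -0.257) = 225.6611°
|p|² = ρ² + z² = 0.36772² + 0.851² = 0.85942
κ = 2ρ / |p|² = 2×0.36772 / 0.85942 = 0.85574
θ = 2·atan2(ρ, z) = 2·atan2(0.36772, 0.851) = 0.81574 rad
ℓ = θ/κ = 0.81574/0.85574 = 0.95326

0.8557 225.66 0.9533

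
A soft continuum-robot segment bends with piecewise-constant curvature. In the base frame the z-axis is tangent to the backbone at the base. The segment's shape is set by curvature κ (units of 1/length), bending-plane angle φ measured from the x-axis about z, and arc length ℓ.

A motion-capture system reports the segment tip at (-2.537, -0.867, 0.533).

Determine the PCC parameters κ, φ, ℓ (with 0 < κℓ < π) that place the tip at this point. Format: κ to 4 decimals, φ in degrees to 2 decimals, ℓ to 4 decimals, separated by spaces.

ρ = √(x²+y²) = √(-2.537² + -0.867²) = 2.68106
φ = atan2(y, x) mod 360° = atan2(-0.867, -2.537) = 198.8675°
|p|² = ρ² + z² = 2.68106² + 0.533² = 7.47215
κ = 2ρ / |p|² = 2×2.68106 / 7.47215 = 0.71761
θ = 2·atan2(ρ, z) = 2·atan2(2.68106, 0.533) = 2.74911 rad
ℓ = θ/κ = 2.74911/0.71761 = 3.83090

0.7176 198.87 3.8309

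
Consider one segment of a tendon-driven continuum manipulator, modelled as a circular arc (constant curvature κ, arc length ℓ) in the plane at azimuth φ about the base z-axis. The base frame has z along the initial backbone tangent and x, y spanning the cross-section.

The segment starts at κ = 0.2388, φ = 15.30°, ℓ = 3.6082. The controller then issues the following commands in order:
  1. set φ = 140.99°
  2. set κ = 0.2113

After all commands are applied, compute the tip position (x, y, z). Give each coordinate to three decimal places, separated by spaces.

initial: κ=0.2388, φ=15.30°, ℓ=3.6082
cmd 1: set φ=140.99° → (κ,φ,ℓ)=(0.2388,140.99°,3.6082) → tip=(-1.1350,0.9194,3.1780)
cmd 2: set κ=0.2113 → (κ,φ,ℓ)=(0.2113,140.99°,3.6082) → tip=(-1.0180,0.8247,3.2687)

-1.018 0.825 3.269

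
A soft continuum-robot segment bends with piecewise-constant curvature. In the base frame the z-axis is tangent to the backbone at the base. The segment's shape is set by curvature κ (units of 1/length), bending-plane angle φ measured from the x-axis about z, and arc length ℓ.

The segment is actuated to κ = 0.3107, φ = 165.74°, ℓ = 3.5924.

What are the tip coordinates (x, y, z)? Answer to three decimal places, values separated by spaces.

θ = κ·ℓ = 0.3107 × 3.5924 = 1.11616 rad
ρ = (1 − cos θ)/κ = (1 − 0.43914)/0.3107 = 1.80516
z = sin θ / κ = 0.89842/0.3107 = 2.89160
x = ρ cos φ = 1.80516 × cos(165.74°) = -1.74954
y = ρ sin φ = 1.80516 × sin(165.74°) = 0.44465

-1.750 0.445 2.892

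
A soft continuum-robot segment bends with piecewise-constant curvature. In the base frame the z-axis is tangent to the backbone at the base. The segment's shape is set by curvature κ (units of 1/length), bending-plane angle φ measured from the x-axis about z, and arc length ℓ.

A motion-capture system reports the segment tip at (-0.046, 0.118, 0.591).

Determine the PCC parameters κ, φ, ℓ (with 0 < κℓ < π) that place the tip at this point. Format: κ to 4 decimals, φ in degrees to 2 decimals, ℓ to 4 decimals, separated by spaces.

ρ = √(x²+y²) = √(-0.046² + 0.118²) = 0.12665
φ = atan2(y, x) mod 360° = atan2(0.118, -0.046) = 111.2974°
|p|² = ρ² + z² = 0.12665² + 0.591² = 0.36532
κ = 2ρ / |p|² = 2×0.12665 / 0.36532 = 0.69336
θ = 2·atan2(ρ, z) = 2·atan2(0.12665, 0.591) = 0.42221 rad
ℓ = θ/κ = 0.42221/0.69336 = 0.60893

0.6934 111.30 0.6089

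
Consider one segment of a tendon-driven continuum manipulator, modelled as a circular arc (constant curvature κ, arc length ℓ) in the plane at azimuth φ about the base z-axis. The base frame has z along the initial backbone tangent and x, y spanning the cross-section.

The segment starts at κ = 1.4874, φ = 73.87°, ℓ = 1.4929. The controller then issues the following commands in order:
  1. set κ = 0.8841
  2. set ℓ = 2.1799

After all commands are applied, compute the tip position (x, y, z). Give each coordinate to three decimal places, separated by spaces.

0.424 1.466 1.060

initial: κ=1.4874, φ=73.87°, ℓ=1.4929
cmd 1: set κ=0.8841 → (κ,φ,ℓ)=(0.8841,73.87°,1.4929) → tip=(0.2362,0.8168,1.0957)
cmd 2: set ℓ=2.1799 → (κ,φ,ℓ)=(0.8841,73.87°,2.1799) → tip=(0.4239,1.4657,1.0600)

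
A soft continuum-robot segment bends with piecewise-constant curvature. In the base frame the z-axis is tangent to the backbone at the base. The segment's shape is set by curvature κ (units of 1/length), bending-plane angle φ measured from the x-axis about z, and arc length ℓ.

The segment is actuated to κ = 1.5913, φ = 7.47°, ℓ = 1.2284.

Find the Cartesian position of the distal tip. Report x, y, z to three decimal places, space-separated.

θ = κ·ℓ = 1.5913 × 1.2284 = 1.95475 rad
ρ = (1 − cos θ)/κ = (1 − -0.37459)/1.5913 = 0.86382
z = sin θ / κ = 0.92719/1.5913 = 0.58266
x = ρ cos φ = 0.86382 × cos(7.47°) = 0.85649
y = ρ sin φ = 0.86382 × sin(7.47°) = 0.11230

0.856 0.112 0.583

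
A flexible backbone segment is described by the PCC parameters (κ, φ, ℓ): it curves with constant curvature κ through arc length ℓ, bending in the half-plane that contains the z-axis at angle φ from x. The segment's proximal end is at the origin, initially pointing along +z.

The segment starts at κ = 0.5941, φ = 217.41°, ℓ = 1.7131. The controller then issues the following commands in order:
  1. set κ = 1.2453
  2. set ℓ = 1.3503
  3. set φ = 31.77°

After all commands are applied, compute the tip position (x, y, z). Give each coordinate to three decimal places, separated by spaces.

initial: κ=0.5941, φ=217.41°, ℓ=1.7131
cmd 1: set κ=1.2453 → (κ,φ,ℓ)=(1.2453,217.41°,1.7131) → tip=(-0.9780,-0.7480,0.6793)
cmd 2: set ℓ=1.3503 → (κ,φ,ℓ)=(1.2453,217.41°,1.3503) → tip=(-0.7083,-0.5418,0.7981)
cmd 3: set φ=31.77° → (κ,φ,ℓ)=(1.2453,31.77°,1.3503) → tip=(0.7581,0.4695,0.7981)

0.758 0.470 0.798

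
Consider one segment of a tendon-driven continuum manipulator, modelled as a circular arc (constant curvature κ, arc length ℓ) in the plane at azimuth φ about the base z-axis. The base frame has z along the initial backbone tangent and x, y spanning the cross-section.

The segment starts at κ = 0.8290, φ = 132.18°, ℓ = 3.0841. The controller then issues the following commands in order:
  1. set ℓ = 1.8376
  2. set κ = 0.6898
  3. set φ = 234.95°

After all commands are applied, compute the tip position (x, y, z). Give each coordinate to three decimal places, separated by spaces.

initial: κ=0.8290, φ=132.18°, ℓ=3.0841
cmd 1: set ℓ=1.8376 → (κ,φ,ℓ)=(0.8290,132.18°,1.8376) → tip=(-0.7716,0.8515,1.2049)
cmd 2: set κ=0.6898 → (κ,φ,ℓ)=(0.6898,132.18°,1.8376) → tip=(-0.6828,0.7535,1.3836)
cmd 3: set φ=234.95° → (κ,φ,ℓ)=(0.6898,234.95°,1.8376) → tip=(-0.5840,-0.8324,1.3836)

-0.584 -0.832 1.384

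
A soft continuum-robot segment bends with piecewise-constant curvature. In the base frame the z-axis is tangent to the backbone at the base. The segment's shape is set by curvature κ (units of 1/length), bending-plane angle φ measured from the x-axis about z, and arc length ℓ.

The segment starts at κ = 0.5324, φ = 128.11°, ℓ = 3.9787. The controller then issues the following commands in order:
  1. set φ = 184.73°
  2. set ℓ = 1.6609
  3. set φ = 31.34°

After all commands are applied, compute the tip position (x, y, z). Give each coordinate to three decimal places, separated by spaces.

0.587 0.358 1.453

initial: κ=0.5324, φ=128.11°, ℓ=3.9787
cmd 1: set φ=184.73° → (κ,φ,ℓ)=(0.5324,184.73°,3.9787) → tip=(-2.8463,-0.2355,1.6038)
cmd 2: set ℓ=1.6609 → (κ,φ,ℓ)=(0.5324,184.73°,1.6609) → tip=(-0.6854,-0.0567,1.4528)
cmd 3: set φ=31.34° → (κ,φ,ℓ)=(0.5324,31.34°,1.6609) → tip=(0.5874,0.3577,1.4528)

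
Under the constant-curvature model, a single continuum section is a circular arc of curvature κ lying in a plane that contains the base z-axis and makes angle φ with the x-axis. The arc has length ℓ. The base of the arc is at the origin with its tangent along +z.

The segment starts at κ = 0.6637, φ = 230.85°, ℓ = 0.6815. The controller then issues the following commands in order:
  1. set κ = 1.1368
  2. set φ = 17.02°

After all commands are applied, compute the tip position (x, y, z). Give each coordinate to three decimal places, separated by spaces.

initial: κ=0.6637, φ=230.85°, ℓ=0.6815
cmd 1: set κ=1.1368 → (κ,φ,ℓ)=(1.1368,230.85°,0.6815) → tip=(-0.1585,-0.1947,0.6153)
cmd 2: set φ=17.02° → (κ,φ,ℓ)=(1.1368,17.02°,0.6815) → tip=(0.2401,0.0735,0.6153)

0.240 0.073 0.615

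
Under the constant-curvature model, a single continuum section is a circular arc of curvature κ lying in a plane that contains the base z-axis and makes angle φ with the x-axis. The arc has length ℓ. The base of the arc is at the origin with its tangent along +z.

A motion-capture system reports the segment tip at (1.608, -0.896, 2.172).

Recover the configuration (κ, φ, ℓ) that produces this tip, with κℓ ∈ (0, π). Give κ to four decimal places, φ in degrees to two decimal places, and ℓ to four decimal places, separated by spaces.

ρ = √(x²+y²) = √(1.608² + -0.896²) = 1.84078
φ = atan2(y, x) mod 360° = atan2(-0.896, 1.608) = 330.8728°
|p|² = ρ² + z² = 1.84078² + 2.172² = 8.10606
κ = 2ρ / |p|² = 2×1.84078 / 8.10606 = 0.45417
θ = 2·atan2(ρ, z) = 2·atan2(1.84078, 2.172) = 1.40609 rad
ℓ = θ/κ = 1.40609/0.45417 = 3.09592

0.4542 330.87 3.0959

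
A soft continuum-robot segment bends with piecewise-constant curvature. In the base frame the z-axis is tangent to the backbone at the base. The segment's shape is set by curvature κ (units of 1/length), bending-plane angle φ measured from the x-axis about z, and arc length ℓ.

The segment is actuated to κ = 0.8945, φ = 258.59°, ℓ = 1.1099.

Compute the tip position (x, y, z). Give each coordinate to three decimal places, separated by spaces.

-0.100 -0.497 0.936

θ = κ·ℓ = 0.8945 × 1.1099 = 0.99281 rad
ρ = (1 − cos θ)/κ = (1 − 0.54634)/0.8945 = 0.50716
z = sin θ / κ = 0.83756/0.8945 = 0.93635
x = ρ cos φ = 0.50716 × cos(258.59°) = -0.10033
y = ρ sin φ = 0.50716 × sin(258.59°) = -0.49714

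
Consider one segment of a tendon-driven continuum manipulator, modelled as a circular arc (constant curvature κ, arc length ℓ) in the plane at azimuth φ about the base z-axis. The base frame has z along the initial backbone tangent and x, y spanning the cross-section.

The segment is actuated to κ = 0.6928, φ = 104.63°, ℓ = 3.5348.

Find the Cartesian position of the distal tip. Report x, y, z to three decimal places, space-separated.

-0.645 2.471 0.922

θ = κ·ℓ = 0.6928 × 3.5348 = 2.44891 rad
ρ = (1 − cos θ)/κ = (1 − -0.76954)/0.6928 = 2.55418
z = sin θ / κ = 0.63860/0.6928 = 0.92177
x = ρ cos φ = 2.55418 × cos(104.63°) = -0.64512
y = ρ sin φ = 2.55418 × sin(104.63°) = 2.47137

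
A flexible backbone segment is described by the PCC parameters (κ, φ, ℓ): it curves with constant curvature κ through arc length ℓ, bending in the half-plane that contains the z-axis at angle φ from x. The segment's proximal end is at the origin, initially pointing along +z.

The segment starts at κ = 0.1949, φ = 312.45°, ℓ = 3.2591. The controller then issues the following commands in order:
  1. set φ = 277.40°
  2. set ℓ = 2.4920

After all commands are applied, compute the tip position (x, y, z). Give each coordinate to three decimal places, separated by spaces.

initial: κ=0.1949, φ=312.45°, ℓ=3.2591
cmd 1: set φ=277.40° → (κ,φ,ℓ)=(0.1949,277.40°,3.2591) → tip=(0.1289,-0.9924,3.0443)
cmd 2: set ℓ=2.4920 → (κ,φ,ℓ)=(0.1949,277.40°,2.4920) → tip=(0.0764,-0.5884,2.3952)

0.076 -0.588 2.395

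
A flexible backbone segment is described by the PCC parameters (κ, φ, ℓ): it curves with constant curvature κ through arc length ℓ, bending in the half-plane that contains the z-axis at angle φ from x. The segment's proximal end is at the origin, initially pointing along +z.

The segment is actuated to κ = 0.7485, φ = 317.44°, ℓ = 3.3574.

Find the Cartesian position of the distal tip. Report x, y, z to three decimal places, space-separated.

1.780 -1.635 0.786

θ = κ·ℓ = 0.7485 × 3.3574 = 2.51301 rad
ρ = (1 − cos θ)/κ = (1 − -0.80886)/0.7485 = 2.41665
z = sin θ / κ = 0.58800/0.7485 = 0.78557
x = ρ cos φ = 2.41665 × cos(317.44°) = 1.78003
y = ρ sin φ = 2.41665 × sin(317.44°) = -1.63453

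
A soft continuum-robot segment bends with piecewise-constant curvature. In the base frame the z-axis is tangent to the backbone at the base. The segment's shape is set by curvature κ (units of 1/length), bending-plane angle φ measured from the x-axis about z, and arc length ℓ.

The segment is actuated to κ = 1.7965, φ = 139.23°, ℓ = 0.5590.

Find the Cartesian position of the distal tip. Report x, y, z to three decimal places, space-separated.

θ = κ·ℓ = 1.7965 × 0.5590 = 1.00424 rad
ρ = (1 − cos θ)/κ = (1 − 0.53673)/1.7965 = 0.25788
z = sin θ / κ = 0.84376/1.7965 = 0.46967
x = ρ cos φ = 0.25788 × cos(139.23°) = -0.19530
y = ρ sin φ = 0.25788 × sin(139.23°) = 0.16840

-0.195 0.168 0.470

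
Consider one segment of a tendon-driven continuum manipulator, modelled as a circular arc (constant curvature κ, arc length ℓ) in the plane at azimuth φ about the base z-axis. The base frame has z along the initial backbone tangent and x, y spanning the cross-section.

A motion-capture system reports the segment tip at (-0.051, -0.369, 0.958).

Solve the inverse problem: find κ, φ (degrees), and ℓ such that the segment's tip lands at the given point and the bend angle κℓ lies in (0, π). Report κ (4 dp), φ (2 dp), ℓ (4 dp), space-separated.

ρ = √(x²+y²) = √(-0.051² + -0.369²) = 0.37251
φ = atan2(y, x) mod 360° = atan2(-0.369, -0.051) = 262.1309°
|p|² = ρ² + z² = 0.37251² + 0.958² = 1.05653
κ = 2ρ / |p|² = 2×0.37251 / 1.05653 = 0.70516
θ = 2·atan2(ρ, z) = 2·atan2(0.37251, 0.958) = 0.74170 rad
ℓ = θ/κ = 0.74170/0.70516 = 1.05182

0.7052 262.13 1.0518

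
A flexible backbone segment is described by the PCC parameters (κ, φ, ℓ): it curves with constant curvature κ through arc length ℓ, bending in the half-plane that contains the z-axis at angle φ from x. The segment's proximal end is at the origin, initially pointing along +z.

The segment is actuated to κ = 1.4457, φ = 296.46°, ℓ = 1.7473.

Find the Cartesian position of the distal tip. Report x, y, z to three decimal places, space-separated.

0.560 -1.125 0.399

θ = κ·ℓ = 1.4457 × 1.7473 = 2.52607 rad
ρ = (1 − cos θ)/κ = (1 − -0.81647)/1.4457 = 1.25647
z = sin θ / κ = 0.57738/1.4457 = 0.39938
x = ρ cos φ = 1.25647 × cos(296.46°) = 0.55985
y = ρ sin φ = 1.25647 × sin(296.46°) = -1.12485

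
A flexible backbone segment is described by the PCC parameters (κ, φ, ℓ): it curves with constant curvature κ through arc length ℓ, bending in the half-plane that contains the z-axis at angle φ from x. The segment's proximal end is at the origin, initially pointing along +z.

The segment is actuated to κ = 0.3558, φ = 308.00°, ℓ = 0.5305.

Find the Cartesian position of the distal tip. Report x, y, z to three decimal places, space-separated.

0.031 -0.039 0.527

θ = κ·ℓ = 0.3558 × 0.5305 = 0.18875 rad
ρ = (1 − cos θ)/κ = (1 − 0.98224)/0.3558 = 0.04992
z = sin θ / κ = 0.18763/0.3558 = 0.52736
x = ρ cos φ = 0.04992 × cos(308.00°) = 0.03073
y = ρ sin φ = 0.04992 × sin(308.00°) = -0.03934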